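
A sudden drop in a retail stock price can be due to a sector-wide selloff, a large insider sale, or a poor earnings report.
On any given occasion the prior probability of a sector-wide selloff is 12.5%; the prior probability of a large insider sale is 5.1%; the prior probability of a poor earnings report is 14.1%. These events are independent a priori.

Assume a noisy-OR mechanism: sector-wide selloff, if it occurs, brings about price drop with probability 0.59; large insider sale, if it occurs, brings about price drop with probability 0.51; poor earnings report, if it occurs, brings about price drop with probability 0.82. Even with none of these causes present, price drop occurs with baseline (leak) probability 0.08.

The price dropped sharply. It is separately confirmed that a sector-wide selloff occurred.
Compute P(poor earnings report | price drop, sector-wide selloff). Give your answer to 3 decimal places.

P(poor earnings report | price drop, sector-wide selloff) ≈ 0.195

Under noisy-OR, P(price drop | causes) = 1 − (1−0.08)·∏(1−qᵢ) over the active causes.
Enumerate the 4 (large insider sale, poor earnings report) configurations and weight by the priors:
  P(price drop | sector-wide selloff) = 0.6228×0.949×0.859 + 0.932104×0.949×0.141 + 0.815172×0.051×0.859 + 0.966731×0.051×0.141
        = 0.507701 + 0.124724 + 0.035712 + 0.006952 = 0.675089
The terms with poor earnings report present sum to 0.131676, so
  P(poor earnings report | price drop, sector-wide selloff) = 0.131676 / 0.675089 ≈ 0.195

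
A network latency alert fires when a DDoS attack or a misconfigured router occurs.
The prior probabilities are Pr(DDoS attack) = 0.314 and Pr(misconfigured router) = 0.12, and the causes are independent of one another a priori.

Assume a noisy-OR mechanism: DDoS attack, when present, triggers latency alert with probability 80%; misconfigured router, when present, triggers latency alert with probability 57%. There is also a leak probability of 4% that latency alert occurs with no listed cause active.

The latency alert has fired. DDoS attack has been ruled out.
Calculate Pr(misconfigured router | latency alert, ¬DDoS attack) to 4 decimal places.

Under noisy-OR, P(latency alert | causes) = 1 − (1−0.04)·∏(1−qᵢ) over the active causes.
Numerator (weight on configurations with misconfigured router): 0.5872*0.12 = 0.070464
The normalizing constant is 0.04*0.88 + 0.5872*0.12 = 0.105664
P(misconfigured router | latency alert, ¬DDoS attack) = 0.070464/0.105664 ≈ 0.6669

Pr(misconfigured router | latency alert, ¬DDoS attack) ≈ 0.6669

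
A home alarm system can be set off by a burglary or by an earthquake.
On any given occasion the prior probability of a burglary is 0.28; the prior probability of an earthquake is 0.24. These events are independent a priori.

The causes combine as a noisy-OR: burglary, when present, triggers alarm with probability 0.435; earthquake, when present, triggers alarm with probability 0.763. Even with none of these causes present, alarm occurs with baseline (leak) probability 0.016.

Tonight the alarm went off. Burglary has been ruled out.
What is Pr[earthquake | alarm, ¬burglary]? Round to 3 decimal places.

Under noisy-OR, P(alarm | causes) = 1 − (1−0.016)·∏(1−qᵢ) over the active causes.
Enumerate both values of earthquake and weight by the priors:
  P(alarm | ¬burglary) = 0.016×0.76 + 0.766792×0.24
        = 0.012160 + 0.184030 = 0.196190
The terms with earthquake present sum to 0.184030, so
  P(earthquake | alarm, ¬burglary) = 0.184030 / 0.196190 ≈ 0.938

Pr[earthquake | alarm, ¬burglary] ≈ 0.938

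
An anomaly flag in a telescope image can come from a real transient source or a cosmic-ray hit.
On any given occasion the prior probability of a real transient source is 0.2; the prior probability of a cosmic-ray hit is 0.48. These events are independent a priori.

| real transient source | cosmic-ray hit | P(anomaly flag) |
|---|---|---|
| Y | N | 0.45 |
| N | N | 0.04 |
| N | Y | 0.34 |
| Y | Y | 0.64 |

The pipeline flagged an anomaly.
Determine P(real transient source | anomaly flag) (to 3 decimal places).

Weight on real transient source=true, given the evidence: 0.046800 + 0.061440 = 0.108240
Normalizer over all consistent configurations: 0.04×0.8×0.52 + 0.34×0.8×0.48 + 0.45×0.2×0.52 + 0.64×0.2×0.48 = 0.255440
Posterior = 0.108240 / 0.255440 ≈ 0.424

P(real transient source | anomaly flag) ≈ 0.424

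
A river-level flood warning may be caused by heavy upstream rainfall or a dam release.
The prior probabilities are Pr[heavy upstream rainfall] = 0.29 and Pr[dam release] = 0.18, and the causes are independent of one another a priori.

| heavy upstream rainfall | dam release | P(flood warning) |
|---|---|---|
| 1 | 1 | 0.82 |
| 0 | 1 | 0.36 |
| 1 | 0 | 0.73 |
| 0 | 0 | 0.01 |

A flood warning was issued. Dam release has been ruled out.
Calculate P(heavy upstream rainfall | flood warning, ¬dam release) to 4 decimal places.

P(heavy upstream rainfall | flood warning, ¬dam release) ≈ 0.9676

P(flood warning | ¬dam release) = 0.01·0.71 + 0.73·0.29 = 0.007100 + 0.211700 = 0.218800
Of this, 0.211700 comes from 0.73·0.29 (the heavy upstream rainfall=true cases).
So P(heavy upstream rainfall | flood warning, ¬dam release) = 0.211700/0.218800 ≈ 0.9676.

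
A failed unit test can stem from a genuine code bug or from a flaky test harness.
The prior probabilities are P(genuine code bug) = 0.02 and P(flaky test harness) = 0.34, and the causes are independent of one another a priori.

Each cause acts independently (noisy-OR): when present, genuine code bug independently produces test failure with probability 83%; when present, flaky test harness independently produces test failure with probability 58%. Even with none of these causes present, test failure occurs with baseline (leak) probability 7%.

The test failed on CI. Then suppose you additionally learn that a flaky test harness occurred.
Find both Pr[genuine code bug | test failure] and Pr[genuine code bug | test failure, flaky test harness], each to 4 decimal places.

Under noisy-OR, P(test failure | causes) = 1 − (1−0.07)·∏(1−qᵢ) over the active causes.
Weight on genuine code bug=true, given the evidence: 0.011113 + 0.006348 = 0.017461
The normalizing constant is 0.07·0.98·0.66 + 0.6094·0.98·0.34 + 0.8419·0.02·0.66 + 0.933598·0.02·0.34 = 0.265789
P(genuine code bug | test failure) = 0.017461/0.265789 ≈ 0.0657

With the extra evidence:
Weight on genuine code bug=true, given the evidence: 0.933598·0.02 = 0.018672
Denominator P(test failure | flaky test harness): 0.6094·0.98 + 0.933598·0.02 = 0.615884
P(genuine code bug | test failure, flaky test harness) = 0.018672/0.615884 ≈ 0.0303

Pr[genuine code bug | test failure] ≈ 0.0657; Pr[genuine code bug | test failure, flaky test harness] ≈ 0.0303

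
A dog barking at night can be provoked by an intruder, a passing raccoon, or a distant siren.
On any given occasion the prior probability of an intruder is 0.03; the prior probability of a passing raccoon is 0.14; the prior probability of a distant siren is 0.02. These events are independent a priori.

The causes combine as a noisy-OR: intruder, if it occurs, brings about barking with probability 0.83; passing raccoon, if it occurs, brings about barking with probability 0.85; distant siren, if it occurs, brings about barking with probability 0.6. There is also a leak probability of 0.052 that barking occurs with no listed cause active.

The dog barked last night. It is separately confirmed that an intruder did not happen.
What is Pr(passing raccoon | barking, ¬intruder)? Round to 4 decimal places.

Under noisy-OR, P(barking | causes) = 1 − (1−0.052)·∏(1−qᵢ) over the active causes.
Weight on passing raccoon=true, given the evidence: 0.117690 + 0.002641 = 0.120331
The normalizing constant is 0.052×0.86×0.98 + 0.6208×0.86×0.02 + 0.8578×0.14×0.98 + 0.94312×0.14×0.02 = 0.174835
Posterior = 0.120331 / 0.174835 ≈ 0.6883

Pr(passing raccoon | barking, ¬intruder) ≈ 0.6883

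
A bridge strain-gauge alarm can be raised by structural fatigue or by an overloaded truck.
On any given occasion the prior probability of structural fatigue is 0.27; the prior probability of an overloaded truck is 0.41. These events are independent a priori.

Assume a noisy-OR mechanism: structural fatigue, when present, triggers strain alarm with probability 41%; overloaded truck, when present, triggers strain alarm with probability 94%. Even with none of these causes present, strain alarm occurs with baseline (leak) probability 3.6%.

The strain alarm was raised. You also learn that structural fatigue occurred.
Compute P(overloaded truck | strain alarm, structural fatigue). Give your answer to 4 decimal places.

P(overloaded truck | strain alarm, structural fatigue) ≈ 0.6088

Under noisy-OR, P(strain alarm | causes) = 1 − (1−0.036)·∏(1−qᵢ) over the active causes.
Enumerate both values of overloaded truck and weight by the priors:
  P(strain alarm | structural fatigue) = 0.43124×0.59 + 0.965874×0.41
        = 0.254432 + 0.396008 = 0.650440
The terms with overloaded truck present sum to 0.396008, so
  P(overloaded truck | strain alarm, structural fatigue) = 0.396008 / 0.650440 ≈ 0.6088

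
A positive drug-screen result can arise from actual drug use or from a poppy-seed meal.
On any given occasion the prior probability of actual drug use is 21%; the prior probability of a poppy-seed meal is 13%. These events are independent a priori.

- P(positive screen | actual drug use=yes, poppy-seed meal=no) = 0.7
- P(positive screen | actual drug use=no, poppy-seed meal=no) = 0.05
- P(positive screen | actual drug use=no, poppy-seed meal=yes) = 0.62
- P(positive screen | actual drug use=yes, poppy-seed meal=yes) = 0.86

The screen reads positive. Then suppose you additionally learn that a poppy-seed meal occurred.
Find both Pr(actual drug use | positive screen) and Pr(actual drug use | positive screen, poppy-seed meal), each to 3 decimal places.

Pr(actual drug use | positive screen) ≈ 0.607; Pr(actual drug use | positive screen, poppy-seed meal) ≈ 0.269

Sum P(positive screen|·) weighted by the priors over the 4 (actual drug use, poppy-seed meal) configurations:
  P(positive screen) = 0.05×0.79×0.87 + 0.62×0.79×0.13 + 0.7×0.21×0.87 + 0.86×0.21×0.13
        = 0.034365 + 0.063674 + 0.127890 + 0.023478 = 0.249407
Configurations with actual drug use contribute 0.151368, so
  P(actual drug use | positive screen) = 0.151368 / 0.249407 ≈ 0.607

Now condition on the additional information:
Enumerate both values of actual drug use and weight by the priors:
  P(positive screen | poppy-seed meal) = 0.62·0.79 + 0.86·0.21
        = 0.489800 + 0.180600 = 0.670400
Configurations with actual drug use contribute 0.180600, so
  P(actual drug use | positive screen, poppy-seed meal) = 0.180600 / 0.670400 ≈ 0.269
— poppy-seed meal explains away the evidence for actual drug use.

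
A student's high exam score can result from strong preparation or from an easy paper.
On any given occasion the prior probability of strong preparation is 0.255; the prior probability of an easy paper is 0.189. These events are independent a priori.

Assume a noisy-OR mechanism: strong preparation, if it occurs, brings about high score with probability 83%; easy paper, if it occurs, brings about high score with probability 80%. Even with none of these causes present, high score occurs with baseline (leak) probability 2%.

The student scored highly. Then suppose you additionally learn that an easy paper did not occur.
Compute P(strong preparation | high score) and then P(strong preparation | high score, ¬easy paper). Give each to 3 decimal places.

P(strong preparation | high score) ≈ 0.636; P(strong preparation | high score, ¬easy paper) ≈ 0.934

Under noisy-OR, P(high score | causes) = 1 − (1−0.02)·∏(1−qᵢ) over the active causes.
For the numerator, keep only strong preparation=true terms: 0.172351 + 0.046589 = 0.218940
Denominator P(high score): 0.02·0.745·0.811 + 0.804·0.745·0.189 + 0.8334·0.255·0.811 + 0.96668·0.255·0.189 = 0.344231
P(strong preparation | high score) = 0.218940/0.344231 ≈ 0.636

Now also conditioning on easy paper≠true:
P(high score | ¬easy paper) = 0.02*0.745 + 0.8334*0.255 = 0.014900 + 0.212517 = 0.227417
Of this, 0.212517 comes from 0.8334*0.255 (the strong preparation=true cases).
P(strong preparation | high score, ¬easy paper) = 0.212517 / 0.227417 ≈ 0.934
With easy paper excluded, strong preparation must carry more of the explanatory weight for the high score.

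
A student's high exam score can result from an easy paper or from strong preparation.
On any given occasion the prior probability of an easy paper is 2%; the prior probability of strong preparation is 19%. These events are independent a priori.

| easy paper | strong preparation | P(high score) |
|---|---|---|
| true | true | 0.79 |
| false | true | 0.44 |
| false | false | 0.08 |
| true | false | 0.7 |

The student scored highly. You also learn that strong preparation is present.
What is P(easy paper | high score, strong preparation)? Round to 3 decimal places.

P(high score | strong preparation) = 0.44*0.98 + 0.79*0.02 = 0.431200 + 0.015800 = 0.447000
Of this, 0.015800 comes from 0.79*0.02 (the easy paper=true cases).
Hence the posterior is 0.015800/0.447000 ≈ 0.035.

P(easy paper | high score, strong preparation) ≈ 0.035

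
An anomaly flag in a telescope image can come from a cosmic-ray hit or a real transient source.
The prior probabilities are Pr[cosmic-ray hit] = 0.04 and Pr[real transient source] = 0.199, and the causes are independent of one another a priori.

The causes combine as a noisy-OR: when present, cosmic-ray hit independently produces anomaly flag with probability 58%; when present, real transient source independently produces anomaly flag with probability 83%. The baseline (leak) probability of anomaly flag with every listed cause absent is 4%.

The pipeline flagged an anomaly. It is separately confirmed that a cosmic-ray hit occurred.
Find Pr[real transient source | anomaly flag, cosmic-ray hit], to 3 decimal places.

Under noisy-OR, P(anomaly flag | causes) = 1 − (1−0.04)·∏(1−qᵢ) over the active causes.
Weight on real transient source=true, given the evidence: 0.931456*0.199 = 0.185360
The normalizing constant is 0.5968*0.801 + 0.931456*0.199 = 0.663397
Posterior = 0.185360 / 0.663397 ≈ 0.279

Pr[real transient source | anomaly flag, cosmic-ray hit] ≈ 0.279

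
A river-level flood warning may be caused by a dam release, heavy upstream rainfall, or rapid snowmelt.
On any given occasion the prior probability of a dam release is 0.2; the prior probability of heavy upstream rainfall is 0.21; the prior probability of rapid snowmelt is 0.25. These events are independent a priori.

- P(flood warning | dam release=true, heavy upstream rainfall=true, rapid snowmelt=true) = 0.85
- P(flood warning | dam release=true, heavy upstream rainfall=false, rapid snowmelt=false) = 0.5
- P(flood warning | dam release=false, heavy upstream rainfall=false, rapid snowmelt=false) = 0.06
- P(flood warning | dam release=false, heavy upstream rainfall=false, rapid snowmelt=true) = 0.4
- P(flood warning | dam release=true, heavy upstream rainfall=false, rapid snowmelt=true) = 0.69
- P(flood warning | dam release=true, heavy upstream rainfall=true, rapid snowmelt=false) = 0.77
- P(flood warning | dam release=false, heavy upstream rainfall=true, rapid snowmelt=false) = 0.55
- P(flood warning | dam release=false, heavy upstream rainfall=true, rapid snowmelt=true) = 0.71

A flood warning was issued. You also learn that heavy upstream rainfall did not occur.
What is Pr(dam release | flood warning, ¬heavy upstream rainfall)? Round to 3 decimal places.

For the numerator, keep only dam release=true terms: 0.075000 + 0.034500 = 0.109500
The normalizing constant is 0.06*0.8*0.75 + 0.4*0.8*0.25 + 0.5*0.2*0.75 + 0.69*0.2*0.25 = 0.225500
Posterior = 0.109500 / 0.225500 ≈ 0.486

Pr(dam release | flood warning, ¬heavy upstream rainfall) ≈ 0.486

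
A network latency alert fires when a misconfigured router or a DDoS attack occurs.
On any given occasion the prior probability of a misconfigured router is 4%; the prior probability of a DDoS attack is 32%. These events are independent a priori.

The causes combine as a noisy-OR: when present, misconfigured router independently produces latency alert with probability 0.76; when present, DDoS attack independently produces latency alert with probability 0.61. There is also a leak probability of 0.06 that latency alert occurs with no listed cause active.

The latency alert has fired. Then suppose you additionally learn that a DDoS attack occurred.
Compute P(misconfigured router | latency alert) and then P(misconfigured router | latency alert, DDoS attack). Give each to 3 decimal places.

Under noisy-OR, P(latency alert | causes) = 1 − (1−0.06)·∏(1−qᵢ) over the active causes.
Numerator (weight on configurations with misconfigured router): 0.021064 + 0.011674 = 0.032738
Normalizer over all consistent configurations: 0.06×0.96×0.68 + 0.6334×0.96×0.32 + 0.7744×0.04×0.68 + 0.912016×0.04×0.32 = 0.266486
P(misconfigured router | latency alert) = 0.032738/0.266486 ≈ 0.123

Now condition on the additional information:
Numerator (weight on configurations with misconfigured router): 0.912016*0.04 = 0.036481
Normalizer over all consistent configurations: 0.6334*0.96 + 0.912016*0.04 = 0.644545
Posterior = 0.036481 / 0.644545 ≈ 0.057
The drop from 0.123 to 0.057 is the explaining-away (discounting) effect.

P(misconfigured router | latency alert) ≈ 0.123; P(misconfigured router | latency alert, DDoS attack) ≈ 0.057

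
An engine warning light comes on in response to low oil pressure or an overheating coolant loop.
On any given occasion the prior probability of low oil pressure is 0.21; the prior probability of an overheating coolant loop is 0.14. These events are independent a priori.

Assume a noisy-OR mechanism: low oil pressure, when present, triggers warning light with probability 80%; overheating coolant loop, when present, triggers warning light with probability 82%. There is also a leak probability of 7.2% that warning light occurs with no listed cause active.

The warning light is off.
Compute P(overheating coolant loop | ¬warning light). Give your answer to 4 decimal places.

Under noisy-OR, P(warning light | causes) = 1 − (1−0.072)·∏(1−qᵢ) over the active causes.
Weight on overheating coolant loop=true, given the evidence: 0.018475 + 0.000982 = 0.019457
Denominator P(¬warning light): 0.928×0.79×0.86 + 0.16704×0.79×0.14 + 0.1856×0.21×0.86 + 0.033408×0.21×0.14 = 0.683459
P(overheating coolant loop | ¬warning light) = 0.019457/0.683459 ≈ 0.0285

P(overheating coolant loop | ¬warning light) ≈ 0.0285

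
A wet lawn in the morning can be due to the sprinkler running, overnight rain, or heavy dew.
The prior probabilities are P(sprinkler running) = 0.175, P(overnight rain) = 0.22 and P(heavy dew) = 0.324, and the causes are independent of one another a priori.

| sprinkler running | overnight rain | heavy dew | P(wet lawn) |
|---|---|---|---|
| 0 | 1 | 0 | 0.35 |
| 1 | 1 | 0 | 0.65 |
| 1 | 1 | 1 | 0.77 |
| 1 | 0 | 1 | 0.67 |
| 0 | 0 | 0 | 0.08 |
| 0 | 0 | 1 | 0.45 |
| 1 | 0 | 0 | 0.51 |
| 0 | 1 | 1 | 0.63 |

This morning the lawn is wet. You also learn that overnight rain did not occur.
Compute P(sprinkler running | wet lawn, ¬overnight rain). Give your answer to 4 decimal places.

Enumerate the 4 (sprinkler running, heavy dew) configurations and weight by the priors:
  P(wet lawn | ¬overnight rain) = 0.08*0.825*0.676 + 0.45*0.825*0.324 + 0.51*0.175*0.676 + 0.67*0.175*0.324
        = 0.044616 + 0.120285 + 0.060333 + 0.037989 = 0.263223
Keeping only the sprinkler running-present terms gives 0.098322, so
  P(sprinkler running | wet lawn, ¬overnight rain) = 0.098322 / 0.263223 ≈ 0.3735

P(sprinkler running | wet lawn, ¬overnight rain) ≈ 0.3735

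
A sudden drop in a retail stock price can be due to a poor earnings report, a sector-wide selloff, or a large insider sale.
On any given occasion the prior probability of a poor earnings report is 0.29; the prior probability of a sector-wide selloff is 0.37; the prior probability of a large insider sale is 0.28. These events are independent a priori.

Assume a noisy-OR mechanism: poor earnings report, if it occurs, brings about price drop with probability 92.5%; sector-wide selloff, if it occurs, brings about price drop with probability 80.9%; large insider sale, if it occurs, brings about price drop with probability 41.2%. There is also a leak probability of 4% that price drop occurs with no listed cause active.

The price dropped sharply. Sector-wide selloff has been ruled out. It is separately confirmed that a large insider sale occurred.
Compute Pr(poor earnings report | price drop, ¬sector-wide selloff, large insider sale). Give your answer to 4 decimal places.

Pr(poor earnings report | price drop, ¬sector-wide selloff, large insider sale) ≈ 0.4732

Under noisy-OR, P(price drop | causes) = 1 − (1−0.04)·∏(1−qᵢ) over the active causes.
For the numerator, keep only poor earnings report=true terms: 0.957664*0.29 = 0.277723
Denominator P(price drop | ¬sector-wide selloff, large insider sale): 0.43552*0.71 + 0.957664*0.29 = 0.586942
P(poor earnings report | price drop, ¬sector-wide selloff, large insider sale) = 0.277723/0.586942 ≈ 0.4732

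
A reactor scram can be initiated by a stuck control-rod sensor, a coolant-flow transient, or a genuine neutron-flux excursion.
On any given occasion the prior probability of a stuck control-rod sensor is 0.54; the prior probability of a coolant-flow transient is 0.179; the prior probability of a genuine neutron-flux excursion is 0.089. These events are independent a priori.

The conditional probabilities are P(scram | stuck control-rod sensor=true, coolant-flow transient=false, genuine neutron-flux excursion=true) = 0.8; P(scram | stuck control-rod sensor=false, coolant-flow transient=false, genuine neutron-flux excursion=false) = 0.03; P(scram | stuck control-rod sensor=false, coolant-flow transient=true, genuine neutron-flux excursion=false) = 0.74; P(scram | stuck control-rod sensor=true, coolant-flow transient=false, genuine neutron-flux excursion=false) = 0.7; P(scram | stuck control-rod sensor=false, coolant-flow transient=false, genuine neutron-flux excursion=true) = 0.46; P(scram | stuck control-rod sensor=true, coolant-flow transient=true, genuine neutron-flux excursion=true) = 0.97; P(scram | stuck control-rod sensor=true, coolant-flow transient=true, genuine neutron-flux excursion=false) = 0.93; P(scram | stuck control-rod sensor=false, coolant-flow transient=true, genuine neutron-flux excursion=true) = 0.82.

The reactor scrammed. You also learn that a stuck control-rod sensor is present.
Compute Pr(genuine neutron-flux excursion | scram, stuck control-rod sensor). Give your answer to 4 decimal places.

P(scram | stuck control-rod sensor) = 0.7*0.821*0.911 + 0.8*0.821*0.089 + 0.93*0.179*0.911 + 0.97*0.179*0.089 = 0.523552 + 0.058455 + 0.151654 + 0.015453 = 0.749114
The genuine neutron-flux excursion-present share is 0.058455 + 0.015453 = 0.073908.
P(genuine neutron-flux excursion | scram, stuck control-rod sensor) = 0.073908 / 0.749114 ≈ 0.0987

Pr(genuine neutron-flux excursion | scram, stuck control-rod sensor) ≈ 0.0987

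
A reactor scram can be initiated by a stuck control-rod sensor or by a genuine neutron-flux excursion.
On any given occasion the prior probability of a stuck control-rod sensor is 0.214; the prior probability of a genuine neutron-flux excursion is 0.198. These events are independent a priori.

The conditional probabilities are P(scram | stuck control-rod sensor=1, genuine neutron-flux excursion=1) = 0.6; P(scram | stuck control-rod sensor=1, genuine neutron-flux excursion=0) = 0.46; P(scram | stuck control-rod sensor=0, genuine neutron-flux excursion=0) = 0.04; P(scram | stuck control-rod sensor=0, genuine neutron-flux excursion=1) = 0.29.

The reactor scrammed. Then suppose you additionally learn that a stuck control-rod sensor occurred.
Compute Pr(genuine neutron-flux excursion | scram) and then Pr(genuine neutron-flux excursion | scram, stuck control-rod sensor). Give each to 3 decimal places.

Pr(genuine neutron-flux excursion | scram) ≈ 0.404; Pr(genuine neutron-flux excursion | scram, stuck control-rod sensor) ≈ 0.244

P(scram) = 0.04×0.786×0.802 + 0.29×0.786×0.198 + 0.46×0.214×0.802 + 0.6×0.214×0.198 = 0.025215 + 0.045132 + 0.078949 + 0.025423 = 0.174719
The genuine neutron-flux excursion-present share is 0.045132 + 0.025423 = 0.070555.
So P(genuine neutron-flux excursion | scram) = 0.070555/0.174719 ≈ 0.404.

Now condition on the additional information:
Sum P(scram|·) weighted by the priors over both values of genuine neutron-flux excursion:
  P(scram | stuck control-rod sensor) = 0.46×0.802 + 0.6×0.198
        = 0.368920 + 0.118800 = 0.487720
Keeping only the genuine neutron-flux excursion-present terms gives 0.118800, so
  P(genuine neutron-flux excursion | scram, stuck control-rod sensor) = 0.118800 / 0.487720 ≈ 0.244
The drop from 0.404 to 0.244 is the explaining-away (discounting) effect.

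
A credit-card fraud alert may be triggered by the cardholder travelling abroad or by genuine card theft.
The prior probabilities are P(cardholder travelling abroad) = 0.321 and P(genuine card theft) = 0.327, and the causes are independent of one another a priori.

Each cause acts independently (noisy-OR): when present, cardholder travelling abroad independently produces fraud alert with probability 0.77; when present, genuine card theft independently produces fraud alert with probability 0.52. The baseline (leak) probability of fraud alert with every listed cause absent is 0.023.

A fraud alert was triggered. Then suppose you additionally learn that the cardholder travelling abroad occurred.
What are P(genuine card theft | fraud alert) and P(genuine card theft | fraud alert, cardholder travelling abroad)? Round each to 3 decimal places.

P(genuine card theft | fraud alert) ≈ 0.543; P(genuine card theft | fraud alert, cardholder travelling abroad) ≈ 0.359

Under noisy-OR, P(fraud alert | causes) = 1 − (1−0.023)·∏(1−qᵢ) over the active causes.
By total probability over the 4 (cardholder travelling abroad, genuine card theft) configurations:
  P(fraud alert) = 0.023*0.679*0.673 + 0.53104*0.679*0.327 + 0.77529*0.321*0.673 + 0.892139*0.321*0.327
        = 0.010510 + 0.117908 + 0.167488 + 0.093645 = 0.389551
Configurations with genuine card theft contribute 0.211553, so
  P(genuine card theft | fraud alert) = 0.211553 / 0.389551 ≈ 0.543

Now also conditioning on cardholder travelling abroad=true:
P(fraud alert | cardholder travelling abroad) = 0.77529*0.673 + 0.892139*0.327 = 0.521770 + 0.291729 = 0.813499
Of this, 0.291729 comes from 0.892139*0.327 (the genuine card theft=true cases).
P(genuine card theft | fraud alert, cardholder travelling abroad) = 0.291729 / 0.813499 ≈ 0.359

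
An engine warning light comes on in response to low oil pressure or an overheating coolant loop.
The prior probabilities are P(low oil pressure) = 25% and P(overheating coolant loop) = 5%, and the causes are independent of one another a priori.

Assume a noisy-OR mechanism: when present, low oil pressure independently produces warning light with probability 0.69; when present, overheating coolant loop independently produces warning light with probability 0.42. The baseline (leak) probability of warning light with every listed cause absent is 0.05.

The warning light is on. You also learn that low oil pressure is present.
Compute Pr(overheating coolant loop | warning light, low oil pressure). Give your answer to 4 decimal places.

Pr(overheating coolant loop | warning light, low oil pressure) ≈ 0.0583

Under noisy-OR, P(warning light | causes) = 1 − (1−0.05)·∏(1−qᵢ) over the active causes.
P(warning light | low oil pressure) = 0.7055×0.95 + 0.82919×0.05 = 0.670225 + 0.041460 = 0.711685
The overheating coolant loop-present share is 0.82919×0.05 = 0.041460.
Hence the posterior is 0.041460/0.711685 ≈ 0.0583.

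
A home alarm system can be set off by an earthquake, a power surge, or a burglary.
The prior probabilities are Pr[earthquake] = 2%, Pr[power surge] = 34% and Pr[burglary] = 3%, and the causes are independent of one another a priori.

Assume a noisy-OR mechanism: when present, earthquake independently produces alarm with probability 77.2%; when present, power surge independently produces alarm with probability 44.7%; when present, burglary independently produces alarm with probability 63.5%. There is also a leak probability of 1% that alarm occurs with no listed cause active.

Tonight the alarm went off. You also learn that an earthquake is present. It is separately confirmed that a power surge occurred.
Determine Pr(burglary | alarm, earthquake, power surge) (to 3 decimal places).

Under noisy-OR, P(alarm | causes) = 1 − (1−0.01)·∏(1−qᵢ) over the active causes.
For the numerator, keep only burglary=true terms: 0.95444*0.03 = 0.028633
Normalizer over all consistent configurations: 0.875177*0.97 + 0.95444*0.03 = 0.877555
P(burglary | alarm, earthquake, power surge) = 0.028633/0.877555 ≈ 0.033

Pr(burglary | alarm, earthquake, power surge) ≈ 0.033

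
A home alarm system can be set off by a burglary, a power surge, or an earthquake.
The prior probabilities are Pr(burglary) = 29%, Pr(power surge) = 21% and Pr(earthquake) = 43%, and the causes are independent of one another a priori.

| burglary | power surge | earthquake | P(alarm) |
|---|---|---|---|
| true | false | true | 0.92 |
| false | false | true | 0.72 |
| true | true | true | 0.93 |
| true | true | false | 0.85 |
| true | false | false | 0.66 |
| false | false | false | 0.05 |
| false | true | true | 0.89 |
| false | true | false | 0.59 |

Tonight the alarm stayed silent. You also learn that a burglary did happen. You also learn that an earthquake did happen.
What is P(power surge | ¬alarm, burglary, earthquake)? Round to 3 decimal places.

P(power surge | ¬alarm, burglary, earthquake) ≈ 0.189

P(¬alarm | burglary, earthquake) = 0.08×0.79 + 0.07×0.21 = 0.063200 + 0.014700 = 0.077900
The power surge-present share is 0.07×0.21 = 0.014700.
So P(power surge | ¬alarm, burglary, earthquake) = 0.014700/0.077900 ≈ 0.189.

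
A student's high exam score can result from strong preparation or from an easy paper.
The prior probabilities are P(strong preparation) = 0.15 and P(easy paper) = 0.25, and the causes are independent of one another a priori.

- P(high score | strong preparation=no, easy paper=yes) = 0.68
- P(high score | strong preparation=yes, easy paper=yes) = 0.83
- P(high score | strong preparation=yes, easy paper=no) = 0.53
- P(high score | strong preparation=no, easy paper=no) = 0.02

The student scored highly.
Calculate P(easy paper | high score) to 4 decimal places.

P(easy paper | high score) ≈ 0.7082

P(high score) = 0.02*0.85*0.75 + 0.68*0.85*0.25 + 0.53*0.15*0.75 + 0.83*0.15*0.25 = 0.012750 + 0.144500 + 0.059625 + 0.031125 = 0.248000
Of this, 0.175625 comes from 0.144500 + 0.031125 (the easy paper=true cases).
Hence the posterior is 0.175625/0.248000 ≈ 0.7082.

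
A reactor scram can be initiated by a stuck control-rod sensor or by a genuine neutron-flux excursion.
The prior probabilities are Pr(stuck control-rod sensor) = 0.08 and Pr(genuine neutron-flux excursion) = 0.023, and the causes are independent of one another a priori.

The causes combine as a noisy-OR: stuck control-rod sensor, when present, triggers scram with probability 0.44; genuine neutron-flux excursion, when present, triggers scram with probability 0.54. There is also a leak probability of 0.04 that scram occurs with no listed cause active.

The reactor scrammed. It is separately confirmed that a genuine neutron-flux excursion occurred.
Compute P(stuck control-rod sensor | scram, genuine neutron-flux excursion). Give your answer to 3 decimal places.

Under noisy-OR, P(scram | causes) = 1 − (1−0.04)·∏(1−qᵢ) over the active causes.
For the numerator, keep only stuck control-rod sensor=true terms: 0.752704×0.08 = 0.060216
The normalizing constant is 0.5584×0.92 + 0.752704×0.08 = 0.573944
Posterior = 0.060216 / 0.573944 ≈ 0.105

P(stuck control-rod sensor | scram, genuine neutron-flux excursion) ≈ 0.105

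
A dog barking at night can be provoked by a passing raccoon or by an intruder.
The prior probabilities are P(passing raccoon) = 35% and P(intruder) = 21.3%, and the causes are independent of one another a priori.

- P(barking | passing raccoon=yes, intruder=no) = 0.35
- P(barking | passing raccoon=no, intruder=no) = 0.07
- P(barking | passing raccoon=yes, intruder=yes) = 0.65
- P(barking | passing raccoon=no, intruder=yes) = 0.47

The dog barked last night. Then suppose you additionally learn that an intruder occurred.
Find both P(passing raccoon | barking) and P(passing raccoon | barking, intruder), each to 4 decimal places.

Sum P(barking|·) weighted by the priors over the 4 (passing raccoon, intruder) configurations:
  P(barking) = 0.07×0.65×0.787 + 0.47×0.65×0.213 + 0.35×0.35×0.787 + 0.65×0.35×0.213
        = 0.035809 + 0.065071 + 0.096407 + 0.048457 = 0.245744
The terms with passing raccoon present sum to 0.144864, so
  P(passing raccoon | barking) = 0.144864 / 0.245744 ≈ 0.5895

Now condition on the additional information:
Sum P(barking|·) weighted by the priors over both values of passing raccoon:
  P(barking | intruder) = 0.47*0.65 + 0.65*0.35
        = 0.305500 + 0.227500 = 0.533000
Keeping only the passing raccoon-present terms gives 0.227500, so
  P(passing raccoon | barking, intruder) = 0.227500 / 0.533000 ≈ 0.4268
The drop from 0.5895 to 0.4268 is the explaining-away (discounting) effect.

P(passing raccoon | barking) ≈ 0.5895; P(passing raccoon | barking, intruder) ≈ 0.4268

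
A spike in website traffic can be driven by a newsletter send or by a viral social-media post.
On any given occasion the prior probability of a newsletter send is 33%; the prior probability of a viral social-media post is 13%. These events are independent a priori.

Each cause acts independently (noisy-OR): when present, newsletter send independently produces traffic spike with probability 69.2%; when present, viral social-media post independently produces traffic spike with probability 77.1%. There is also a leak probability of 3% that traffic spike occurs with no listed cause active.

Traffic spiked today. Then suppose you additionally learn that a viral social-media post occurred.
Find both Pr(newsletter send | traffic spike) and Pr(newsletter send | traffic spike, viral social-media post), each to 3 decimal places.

Under noisy-OR, P(traffic spike | causes) = 1 − (1−0.03)·∏(1−qᵢ) over the active causes.
P(traffic spike) = 0.03*0.67*0.87 + 0.77787*0.67*0.13 + 0.70124*0.33*0.87 + 0.931584*0.33*0.13 = 0.017487 + 0.067752 + 0.201326 + 0.039965 = 0.326530
Of this, 0.241291 comes from 0.201326 + 0.039965 (the newsletter send=true cases).
So P(newsletter send | traffic spike) = 0.241291/0.326530 ≈ 0.739.

Now also conditioning on viral social-media post=true:
P(traffic spike | viral social-media post) = 0.77787·0.67 + 0.931584·0.33 = 0.521173 + 0.307423 = 0.828596
Restricting to configurations with newsletter send present: 0.931584·0.33 = 0.307423.
Hence the posterior is 0.307423/0.828596 ≈ 0.371.
Conditioning on viral social-media post lowers the posterior on newsletter send: the classic explaining-away effect in a common-effect structure.

Pr(newsletter send | traffic spike) ≈ 0.739; Pr(newsletter send | traffic spike, viral social-media post) ≈ 0.371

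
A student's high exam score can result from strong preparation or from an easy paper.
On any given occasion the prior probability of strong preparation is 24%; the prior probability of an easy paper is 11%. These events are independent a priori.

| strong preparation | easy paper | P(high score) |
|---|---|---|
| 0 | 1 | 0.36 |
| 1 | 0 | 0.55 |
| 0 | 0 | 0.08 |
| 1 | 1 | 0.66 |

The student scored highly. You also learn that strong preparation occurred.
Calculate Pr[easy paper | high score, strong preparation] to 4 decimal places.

By total probability over both values of easy paper:
  P(high score | strong preparation) = 0.55*0.89 + 0.66*0.11
        = 0.489500 + 0.072600 = 0.562100
The terms with easy paper present sum to 0.072600, so
  P(easy paper | high score, strong preparation) = 0.072600 / 0.562100 ≈ 0.1292

Pr[easy paper | high score, strong preparation] ≈ 0.1292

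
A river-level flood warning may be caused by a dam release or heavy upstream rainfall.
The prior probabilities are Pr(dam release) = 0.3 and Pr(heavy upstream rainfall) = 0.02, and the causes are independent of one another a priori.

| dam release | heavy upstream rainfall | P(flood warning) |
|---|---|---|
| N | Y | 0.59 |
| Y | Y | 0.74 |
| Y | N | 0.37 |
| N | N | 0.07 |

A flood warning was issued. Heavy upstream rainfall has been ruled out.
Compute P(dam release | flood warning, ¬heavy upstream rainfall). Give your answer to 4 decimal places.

P(dam release | flood warning, ¬heavy upstream rainfall) ≈ 0.6937

Enumerate both values of dam release and weight by the priors:
  P(flood warning | ¬heavy upstream rainfall) = 0.07×0.7 + 0.37×0.3
        = 0.049000 + 0.111000 = 0.160000
Keeping only the dam release-present terms gives 0.111000, so
  P(dam release | flood warning, ¬heavy upstream rainfall) = 0.111000 / 0.160000 ≈ 0.6937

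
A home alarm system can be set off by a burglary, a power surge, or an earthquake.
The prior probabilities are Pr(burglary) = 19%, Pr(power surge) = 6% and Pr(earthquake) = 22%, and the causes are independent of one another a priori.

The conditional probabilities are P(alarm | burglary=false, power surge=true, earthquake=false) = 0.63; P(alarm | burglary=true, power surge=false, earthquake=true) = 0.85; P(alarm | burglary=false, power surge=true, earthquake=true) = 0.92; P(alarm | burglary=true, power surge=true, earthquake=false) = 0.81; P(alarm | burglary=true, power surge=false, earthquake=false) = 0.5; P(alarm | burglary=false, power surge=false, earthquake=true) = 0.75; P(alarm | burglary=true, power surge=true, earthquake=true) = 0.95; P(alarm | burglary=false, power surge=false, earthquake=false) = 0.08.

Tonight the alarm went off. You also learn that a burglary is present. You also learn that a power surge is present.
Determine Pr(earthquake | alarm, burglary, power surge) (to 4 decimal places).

P(alarm | burglary, power surge) = 0.81×0.78 + 0.95×0.22 = 0.631800 + 0.209000 = 0.840800
The earthquake-present share is 0.95×0.22 = 0.209000.
P(earthquake | alarm, burglary, power surge) = 0.209000 / 0.840800 ≈ 0.2486

Pr(earthquake | alarm, burglary, power surge) ≈ 0.2486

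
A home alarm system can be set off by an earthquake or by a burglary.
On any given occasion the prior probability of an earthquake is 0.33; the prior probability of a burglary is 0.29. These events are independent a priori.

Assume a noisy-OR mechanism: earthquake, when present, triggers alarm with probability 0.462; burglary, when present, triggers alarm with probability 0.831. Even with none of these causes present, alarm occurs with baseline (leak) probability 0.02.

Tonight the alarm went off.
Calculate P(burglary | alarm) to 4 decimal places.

Under noisy-OR, P(alarm | causes) = 1 − (1−0.02)·∏(1−qᵢ) over the active causes.
For the numerator, keep only burglary=true terms: 0.162120 + 0.087173 = 0.249293
Normalizer over all consistent configurations: 0.02×0.67×0.71 + 0.83438×0.67×0.29 + 0.47276×0.33×0.71 + 0.910896×0.33×0.29 = 0.369575
Posterior = 0.249293 / 0.369575 ≈ 0.6745

P(burglary | alarm) ≈ 0.6745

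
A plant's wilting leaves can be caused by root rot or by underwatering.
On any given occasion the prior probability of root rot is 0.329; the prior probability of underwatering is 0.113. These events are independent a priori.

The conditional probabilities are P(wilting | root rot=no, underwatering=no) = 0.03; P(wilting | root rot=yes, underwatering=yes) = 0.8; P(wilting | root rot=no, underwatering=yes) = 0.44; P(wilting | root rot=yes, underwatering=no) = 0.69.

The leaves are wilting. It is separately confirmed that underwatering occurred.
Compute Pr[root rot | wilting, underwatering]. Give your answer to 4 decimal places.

P(wilting | underwatering) = 0.44×0.671 + 0.8×0.329 = 0.295240 + 0.263200 = 0.558440
Of this, 0.263200 comes from 0.8×0.329 (the root rot=true cases).
Hence the posterior is 0.263200/0.558440 ≈ 0.4713.

Pr[root rot | wilting, underwatering] ≈ 0.4713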